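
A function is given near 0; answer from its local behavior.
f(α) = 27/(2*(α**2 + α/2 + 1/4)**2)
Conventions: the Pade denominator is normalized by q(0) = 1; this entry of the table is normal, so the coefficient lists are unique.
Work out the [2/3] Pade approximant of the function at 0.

The Pade approximant has numerator coefficients [216, -864, 864]; denominator coefficients [1, 0, 0, -16].

Taylor coefficients needed (expand at 0): a_0 = 216, a_1 = -864, a_2 = 864, a_3 = 3456, a_4 = -13824, a_5 = 13824.
Write the denominator as Q(α) = 1 + q1*α + q2*α^2 + q3*α^3. Requiring Q*f - P = O(α^6) with deg P <= 2 kills the coefficients of α^3..α^5 in Q*f:
  α^3: a_3 + q1*a_2 + q2*a_1 + q3*a_0 = 0, i.e. 3456 + (864)*q1 + (-864)*q2 + (216)*q3 = 0.
  α^4: a_4 + q1*a_3 + q2*a_2 + q3*a_1 = 0, i.e. -13824 + (3456)*q1 + (864)*q2 + (-864)*q3 = 0.
  α^5: a_5 + q1*a_4 + q2*a_3 + q3*a_2 = 0, i.e. 13824 + (-13824)*q1 + (3456)*q2 + (864)*q3 = 0.
Solving this linear system: q1 = 0, q2 = 0, q3 = -16.
The numerator is Q*f truncated at degree 2: P0 = a_0 = 216; P1 = a_1 + q1*a_0 = -864; P2 = a_2 + q1*a_1 + q2*a_0 = 864.


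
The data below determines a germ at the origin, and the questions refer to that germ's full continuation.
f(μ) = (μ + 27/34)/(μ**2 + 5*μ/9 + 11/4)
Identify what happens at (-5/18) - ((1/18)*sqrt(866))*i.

The denominator factor μ**2 + 5*μ/9 + 11/4 vanishes at (-5/18) - ((1/18)*sqrt(866))*i and appears to the power 1; the numerator there equals (79/153) - ((1/18)*sqrt(866))*i, nonzero, and no other factor vanishes.
Hence a pole whose order is the multiplicity, 1.

The point is a pole of order 1.


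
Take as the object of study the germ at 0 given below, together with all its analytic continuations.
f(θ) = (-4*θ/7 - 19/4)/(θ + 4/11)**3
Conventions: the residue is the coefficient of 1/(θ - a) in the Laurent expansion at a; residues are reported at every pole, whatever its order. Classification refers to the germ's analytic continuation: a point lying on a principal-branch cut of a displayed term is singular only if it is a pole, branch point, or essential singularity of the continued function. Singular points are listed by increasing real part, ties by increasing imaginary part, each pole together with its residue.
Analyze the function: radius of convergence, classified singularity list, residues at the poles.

Radius of convergence at 0: 4/11.
At -4/11: a pole of order 3; residue 0.

Denominator factor (θ + 4/11)^3: pole of order 3 at -4/11, modulus 4/11.
The radius of convergence is the smallest modulus among the singular points: 4/11.
At the order-3 pole -4/11 set g(θ) = (θ - (-4/11))^3*f(θ) = -4*θ/7 - 19/4.
Order-3 pole: residue = g''(a)/2; g''(-4/11) = 0, so the residue is 0.


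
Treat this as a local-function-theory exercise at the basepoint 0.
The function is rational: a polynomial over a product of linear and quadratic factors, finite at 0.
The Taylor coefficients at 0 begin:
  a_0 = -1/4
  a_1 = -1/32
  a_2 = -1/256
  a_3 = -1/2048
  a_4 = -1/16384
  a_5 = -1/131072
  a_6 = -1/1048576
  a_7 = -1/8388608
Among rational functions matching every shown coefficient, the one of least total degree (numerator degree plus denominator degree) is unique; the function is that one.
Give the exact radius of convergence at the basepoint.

The radius of convergence is 8.

No rational of total degree below 1 reproduces all 8 coefficients; solving the [0/1] Pade equations on them gives f(σ) = 2/(σ - 8), whose expansion matches every shown term.
Denominator factor (σ - 8): pole of order 1 at 8, modulus 8.
The radius of convergence is the smallest modulus among the singular points: 8.


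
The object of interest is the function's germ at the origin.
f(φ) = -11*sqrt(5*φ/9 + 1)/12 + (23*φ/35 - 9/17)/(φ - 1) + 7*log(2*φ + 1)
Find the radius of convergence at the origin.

The radius of convergence is 1/2.

Denominator factor (φ - 1): pole of order 1 at 1, modulus 1.
Branch term (7)*log(1 - φ/(-1/2)): its argument vanishes at φ = -1/2, a logarithmic branch point, modulus 1/2.
Branch term (-11/12)*sqrt(1 - φ/(-9/5)): its argument vanishes at φ = -9/5, a square-root branch point, modulus 9/5.
The radius of convergence is the smallest modulus among the singular points: 1/2.


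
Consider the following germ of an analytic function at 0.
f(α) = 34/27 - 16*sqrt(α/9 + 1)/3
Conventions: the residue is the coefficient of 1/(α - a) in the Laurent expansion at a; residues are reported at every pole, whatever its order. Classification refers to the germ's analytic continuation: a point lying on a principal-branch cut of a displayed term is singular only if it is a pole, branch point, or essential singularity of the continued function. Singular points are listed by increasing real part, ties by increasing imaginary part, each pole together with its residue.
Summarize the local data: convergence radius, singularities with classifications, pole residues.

Branch term (-16/3)*sqrt(1 - α/(-9)): its argument vanishes at α = -9, a square-root branch point, modulus 9.
The radius of convergence is the smallest modulus among the singular points: 9.

Radius of convergence at 0: 9.
At -9: an algebraic (square-root) branch point.


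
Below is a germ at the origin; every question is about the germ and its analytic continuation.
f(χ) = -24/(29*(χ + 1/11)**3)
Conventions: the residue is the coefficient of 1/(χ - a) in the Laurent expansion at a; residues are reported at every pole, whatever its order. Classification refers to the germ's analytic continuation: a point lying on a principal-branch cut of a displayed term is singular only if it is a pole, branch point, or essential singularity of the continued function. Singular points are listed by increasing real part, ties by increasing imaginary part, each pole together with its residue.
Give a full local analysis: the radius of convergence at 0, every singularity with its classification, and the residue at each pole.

Denominator factor (χ + 1/11)^3: pole of order 3 at -1/11, modulus 1/11.
The radius of convergence is the smallest modulus among the singular points: 1/11.
At the order-3 pole -1/11 set g(χ) = (χ - (-1/11))^3*f(χ) = -24/29.
Order-3 pole: residue = g''(a)/2; g''(-1/11) = 0, so the residue is 0.

Radius of convergence at 0: 1/11.
At -1/11: a pole of order 3; residue 0.


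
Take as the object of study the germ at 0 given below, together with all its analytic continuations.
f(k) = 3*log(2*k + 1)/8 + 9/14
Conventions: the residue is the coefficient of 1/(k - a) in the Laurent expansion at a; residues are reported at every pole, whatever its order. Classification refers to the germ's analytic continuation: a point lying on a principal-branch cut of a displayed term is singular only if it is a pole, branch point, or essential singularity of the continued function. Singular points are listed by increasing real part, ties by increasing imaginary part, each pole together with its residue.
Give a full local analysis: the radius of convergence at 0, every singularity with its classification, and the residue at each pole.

Radius of convergence at 0: 1/2.
At -1/2: a logarithmic branch point.

Branch term (3/8)*log(1 - k/(-1/2)): its argument vanishes at k = -1/2, a logarithmic branch point, modulus 1/2.
The radius of convergence is the smallest modulus among the singular points: 1/2.


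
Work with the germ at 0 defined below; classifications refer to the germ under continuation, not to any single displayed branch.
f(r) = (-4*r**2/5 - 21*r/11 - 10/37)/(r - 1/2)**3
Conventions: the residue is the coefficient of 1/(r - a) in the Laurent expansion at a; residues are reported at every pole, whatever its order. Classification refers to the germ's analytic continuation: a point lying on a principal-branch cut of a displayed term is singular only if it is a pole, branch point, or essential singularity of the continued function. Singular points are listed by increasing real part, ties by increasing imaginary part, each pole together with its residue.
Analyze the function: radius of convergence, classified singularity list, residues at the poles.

Radius of convergence at 0: 1/2.
At 1/2: a pole of order 3; residue -4/5.

Denominator factor (r - 1/2)^3: pole of order 3 at 1/2, modulus 1/2.
The radius of convergence is the smallest modulus among the singular points: 1/2.
At the order-3 pole 1/2 set g(r) = (r - (1/2))^3*f(r) = -4*r**2/5 - 21*r/11 - 10/37.
Order-3 pole: residue = g''(a)/2; g''(1/2) = -8/5, so the residue is -4/5.


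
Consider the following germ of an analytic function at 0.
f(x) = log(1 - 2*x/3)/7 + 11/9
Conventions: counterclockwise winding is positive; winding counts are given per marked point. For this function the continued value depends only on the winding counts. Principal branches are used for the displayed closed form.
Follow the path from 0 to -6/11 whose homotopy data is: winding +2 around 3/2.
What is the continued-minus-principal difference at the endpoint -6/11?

The rational part is single-valued and drops out of the difference; each branch term changes only by its own monodromy.
(1/7)*log(1 - x/(3/2)): each positive loop around 3/2 adds 2*pi*i to the log, so winding +2 contributes (1/7)*(2)*2*pi*i = (4/7)*pi*i.
Summing the contributions at x = -6/11 gives (4/7)*pi*i.

Continued minus principal equals (4/7)*pi*i.


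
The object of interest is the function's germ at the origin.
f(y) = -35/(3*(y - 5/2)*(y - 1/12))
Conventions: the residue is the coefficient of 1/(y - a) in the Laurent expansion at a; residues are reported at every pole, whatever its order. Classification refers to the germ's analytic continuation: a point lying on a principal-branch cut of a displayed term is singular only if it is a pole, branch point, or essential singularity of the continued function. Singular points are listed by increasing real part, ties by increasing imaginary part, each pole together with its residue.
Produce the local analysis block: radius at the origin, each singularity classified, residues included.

Denominator factor (y - 5/2): pole of order 1 at 5/2, modulus 5/2.
Denominator factor (y - 1/12): pole of order 1 at 1/12, modulus 1/12.
The radius of convergence is the smallest modulus among the singular points: 1/12.
At the order-1 pole 1/12 set g(y) = (y - (1/12))*f(y) = -35/(3*(y - 5/2)).
Simple pole: residue = g(a) at a = 1/12, which is 140/29.
At the order-1 pole 5/2 set g(y) = (y - (5/2))*f(y) = -35/(3*(y - 1/12)).
Simple pole: residue = g(a) at a = 5/2, which is -140/29.
List the singular points by increasing real part (a conjugate pair: the negative imaginary part first).

Radius of convergence at 0: 1/12.
At 1/12: a pole of order 1; residue 140/29.
At 5/2: a pole of order 1; residue -140/29.


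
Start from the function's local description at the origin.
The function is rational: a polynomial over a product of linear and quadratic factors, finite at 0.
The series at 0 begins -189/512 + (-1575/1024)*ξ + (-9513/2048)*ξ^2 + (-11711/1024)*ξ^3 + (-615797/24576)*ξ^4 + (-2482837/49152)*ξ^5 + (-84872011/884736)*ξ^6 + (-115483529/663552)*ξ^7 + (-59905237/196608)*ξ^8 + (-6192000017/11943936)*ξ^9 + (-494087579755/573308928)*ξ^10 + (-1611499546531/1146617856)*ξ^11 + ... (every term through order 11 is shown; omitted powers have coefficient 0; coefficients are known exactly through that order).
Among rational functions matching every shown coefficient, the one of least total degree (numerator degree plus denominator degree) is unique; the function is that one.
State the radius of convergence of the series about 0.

The radius of convergence is -5/9 + (1/9)*sqrt(133).

No rational of total degree below 10 reproduces all 12 coefficients; solving the [1/9] Pade equations on them gives f(ξ) = (7*ξ/6 - 7/8)/((ξ - 1)**3*(ξ**2 + 10*ξ/9 - 4/3)**3), whose expansion matches every shown term.
Denominator factor (ξ**2 + 10*ξ/9 - 4/3)^3: discriminant 532/81, real irrational roots -5/9 + (1/9)*sqrt(133) and -5/9 - (1/9)*sqrt(133); poles of order 3, moduli -5/9 + (1/9)*sqrt(133) and 5/9 + (1/9)*sqrt(133).
Denominator factor (ξ - 1)^3: pole of order 3 at 1, modulus 1.
The radius of convergence is the smallest modulus among the singular points: -5/9 + (1/9)*sqrt(133).


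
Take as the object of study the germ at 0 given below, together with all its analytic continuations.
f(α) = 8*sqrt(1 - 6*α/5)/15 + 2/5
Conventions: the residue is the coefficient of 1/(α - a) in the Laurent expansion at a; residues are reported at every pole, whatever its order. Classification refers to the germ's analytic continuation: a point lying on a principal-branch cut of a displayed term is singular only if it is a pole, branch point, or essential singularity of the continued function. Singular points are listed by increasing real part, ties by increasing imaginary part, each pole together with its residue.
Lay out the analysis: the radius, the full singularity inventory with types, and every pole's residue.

Branch term (8/15)*sqrt(1 - α/(5/6)): its argument vanishes at α = 5/6, a square-root branch point, modulus 5/6.
The radius of convergence is the smallest modulus among the singular points: 5/6.

Radius of convergence at 0: 5/6.
At 5/6: an algebraic (square-root) branch point.


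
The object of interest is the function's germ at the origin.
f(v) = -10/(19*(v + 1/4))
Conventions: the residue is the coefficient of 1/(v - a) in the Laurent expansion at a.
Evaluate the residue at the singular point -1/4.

The residue is -10/19.

At the order-1 pole -1/4 set g(v) = (v - (-1/4))*f(v) = -10/19.
Simple pole: residue = g(a) at a = -1/4, which is -10/19.


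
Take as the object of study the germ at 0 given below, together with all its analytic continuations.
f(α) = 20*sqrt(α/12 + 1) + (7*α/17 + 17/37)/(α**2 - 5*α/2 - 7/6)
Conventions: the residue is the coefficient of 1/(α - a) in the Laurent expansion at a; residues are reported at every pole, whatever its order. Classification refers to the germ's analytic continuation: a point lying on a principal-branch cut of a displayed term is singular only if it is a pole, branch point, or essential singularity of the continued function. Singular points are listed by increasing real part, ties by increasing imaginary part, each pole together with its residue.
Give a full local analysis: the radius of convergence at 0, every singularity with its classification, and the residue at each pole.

Denominator factor (α**2 - 5*α/2 - 7/6): discriminant 131/12, real irrational roots 5/4 + (1/12)*sqrt(393) and 5/4 - (1/12)*sqrt(393); poles of order 1, moduli 5/4 + (1/12)*sqrt(393) and -5/4 + (1/12)*sqrt(393).
Branch term (20)*sqrt(1 - α/(-12)): its argument vanishes at α = -12, a square-root branch point, modulus 12.
The radius of convergence is the smallest modulus among the singular points: -5/4 + (1/12)*sqrt(393).
The branch term is analytic at 5/4 - (1/12)*sqrt(393) and contributes nothing to the residue; only the rational part matters.
The factor α**2 - 5*α/2 - 7/6 splits as (α - a)(α - a') with a = 5/4 - (1/12)*sqrt(393), a' = 5/4 + (1/12)*sqrt(393). At the order-1 pole a set g(α) = (α - a)*(rational part) = [7*α/17 + 17/37] / (α - a').
Simple pole: residue = g(a) at a = 5/4 - (1/12)*sqrt(393), which is 7/34 - (2451/164798)*sqrt(393).
The branch term is analytic at 5/4 + (1/12)*sqrt(393) and contributes nothing to the residue; only the rational part matters.
The factor α**2 - 5*α/2 - 7/6 splits as (α - a)(α - a') with a = 5/4 + (1/12)*sqrt(393), a' = 5/4 - (1/12)*sqrt(393). At the order-1 pole a set g(α) = (α - a)*(rational part) = [7*α/17 + 17/37] / (α - a').
Simple pole: residue = g(a) at a = 5/4 + (1/12)*sqrt(393), which is 7/34 + (2451/164798)*sqrt(393).
List the singular points by increasing real part (a conjugate pair: the negative imaginary part first).

Radius of convergence at 0: -5/4 + (1/12)*sqrt(393).
At -12: an algebraic (square-root) branch point.
At 5/4 - (1/12)*sqrt(393): a pole of order 1; residue 7/34 - (2451/164798)*sqrt(393).
At 5/4 + (1/12)*sqrt(393): a pole of order 1; residue 7/34 + (2451/164798)*sqrt(393).


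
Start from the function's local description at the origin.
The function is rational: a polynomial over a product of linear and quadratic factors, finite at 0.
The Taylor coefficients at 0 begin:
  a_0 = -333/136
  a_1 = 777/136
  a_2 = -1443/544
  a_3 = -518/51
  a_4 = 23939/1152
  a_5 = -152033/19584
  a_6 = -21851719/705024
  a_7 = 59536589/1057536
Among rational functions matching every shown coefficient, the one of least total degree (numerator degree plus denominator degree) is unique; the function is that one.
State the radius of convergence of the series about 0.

No rational of total degree below 4 reproduces all 8 coefficients; solving the [0/4] Pade equations on them gives f(μ) = -37/(34*(μ**2 + 7*μ/9 + 2/3)**2), whose expansion matches every shown term.
Denominator factor (μ**2 + 7*μ/9 + 2/3)^2: discriminant -167/81, complex-conjugate roots (-7/18) + ((1/18)*sqrt(167))*i and (-7/18) - ((1/18)*sqrt(167))*i; poles of order 2, moduli (1/3)*sqrt(6) and (1/3)*sqrt(6).
The radius of convergence is the smallest modulus among the singular points: (1/3)*sqrt(6).

The radius of convergence is (1/3)*sqrt(6).


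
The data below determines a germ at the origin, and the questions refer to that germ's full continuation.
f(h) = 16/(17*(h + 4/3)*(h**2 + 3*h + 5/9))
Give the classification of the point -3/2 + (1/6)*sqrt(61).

The point is a pole of order 1.

The denominator factor h**2 + 3*h + 5/9 vanishes at -3/2 + (1/6)*sqrt(61) and appears to the power 1; the numerator there equals 16/17, nonzero, and no other factor vanishes.
Hence a pole whose order is the multiplicity, 1.


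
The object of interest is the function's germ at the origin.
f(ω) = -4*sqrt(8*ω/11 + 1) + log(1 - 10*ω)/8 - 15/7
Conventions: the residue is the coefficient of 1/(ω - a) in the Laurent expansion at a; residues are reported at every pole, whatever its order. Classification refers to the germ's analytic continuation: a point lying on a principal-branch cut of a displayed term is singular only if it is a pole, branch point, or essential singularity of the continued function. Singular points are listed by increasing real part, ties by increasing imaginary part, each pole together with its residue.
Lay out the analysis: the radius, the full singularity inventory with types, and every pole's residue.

Branch term (1/8)*log(1 - ω/(1/10)): its argument vanishes at ω = 1/10, a logarithmic branch point, modulus 1/10.
Branch term (-4)*sqrt(1 - ω/(-11/8)): its argument vanishes at ω = -11/8, a square-root branch point, modulus 11/8.
The radius of convergence is the smallest modulus among the singular points: 1/10.
List the singular points by increasing real part (a conjugate pair: the negative imaginary part first).

Radius of convergence at 0: 1/10.
At -11/8: an algebraic (square-root) branch point.
At 1/10: a logarithmic branch point.


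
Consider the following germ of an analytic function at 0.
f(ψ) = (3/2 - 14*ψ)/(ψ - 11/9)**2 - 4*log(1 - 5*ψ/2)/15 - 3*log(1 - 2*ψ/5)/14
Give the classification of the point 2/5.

The term (-4/15)*log(1 - ψ/(2/5)) has argument 1 - 2/5/(2/5) = 0 at 2/5: a logarithmic (infinitely-sheeted) branch point; the remaining terms are analytic or single-valued there.

The point is a logarithmic branch point.


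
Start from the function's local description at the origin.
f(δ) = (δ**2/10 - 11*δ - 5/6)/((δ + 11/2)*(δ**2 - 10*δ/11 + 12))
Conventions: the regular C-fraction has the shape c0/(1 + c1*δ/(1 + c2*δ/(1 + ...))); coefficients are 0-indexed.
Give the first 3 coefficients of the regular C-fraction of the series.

The regular C-fraction coefficients are [-5/396, -4321/330, 6280973/475310].

Taylor coefficients (expand at 0): a_0 = -5/396, a_1 = -4321/26136, a_2 = 85939/4312440.
c0 = a_0 = -5/396. Peel one level at a time: if S = 1 + c*δ/S' with S'(0) = 1, then c is the δ-coefficient of S and S' = c*δ/(S - 1).
S_1 = c0/f = 1 + (-4321/330)*δ + (6280973/36300)*δ^2 + ...; c1 = -4321/330.
S_2 = c1*δ/(S_1 - 1) = 1 + (6280973/475310)*δ + ...; c2 = 6280973/475310.


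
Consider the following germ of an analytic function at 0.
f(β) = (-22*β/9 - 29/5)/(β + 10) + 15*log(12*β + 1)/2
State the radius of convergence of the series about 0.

Denominator factor (β + 10): pole of order 1 at -10, modulus 10.
Branch term (15/2)*log(1 - β/(-1/12)): its argument vanishes at β = -1/12, a logarithmic branch point, modulus 1/12.
The radius of convergence is the smallest modulus among the singular points: 1/12.

The radius of convergence is 1/12.


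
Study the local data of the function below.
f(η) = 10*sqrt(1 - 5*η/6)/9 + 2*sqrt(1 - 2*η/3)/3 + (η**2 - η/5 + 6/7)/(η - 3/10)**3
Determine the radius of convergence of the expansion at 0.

The radius of convergence is 3/10.

Denominator factor (η - 3/10)^3: pole of order 3 at 3/10, modulus 3/10.
Branch term (10/9)*sqrt(1 - η/(6/5)): its argument vanishes at η = 6/5, a square-root branch point, modulus 6/5.
Branch term (2/3)*sqrt(1 - η/(3/2)): its argument vanishes at η = 3/2, a square-root branch point, modulus 3/2.
The radius of convergence is the smallest modulus among the singular points: 3/10.


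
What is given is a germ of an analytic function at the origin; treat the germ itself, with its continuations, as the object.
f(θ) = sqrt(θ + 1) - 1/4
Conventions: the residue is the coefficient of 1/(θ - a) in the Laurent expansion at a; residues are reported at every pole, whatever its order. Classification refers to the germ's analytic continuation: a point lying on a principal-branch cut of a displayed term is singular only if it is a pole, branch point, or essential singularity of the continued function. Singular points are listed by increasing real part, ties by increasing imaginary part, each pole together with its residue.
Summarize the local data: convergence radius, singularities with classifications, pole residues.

Radius of convergence at 0: 1.
At -1: an algebraic (square-root) branch point.

Branch term (1)*sqrt(1 - θ/(-1)): its argument vanishes at θ = -1, a square-root branch point, modulus 1.
The radius of convergence is the smallest modulus among the singular points: 1.


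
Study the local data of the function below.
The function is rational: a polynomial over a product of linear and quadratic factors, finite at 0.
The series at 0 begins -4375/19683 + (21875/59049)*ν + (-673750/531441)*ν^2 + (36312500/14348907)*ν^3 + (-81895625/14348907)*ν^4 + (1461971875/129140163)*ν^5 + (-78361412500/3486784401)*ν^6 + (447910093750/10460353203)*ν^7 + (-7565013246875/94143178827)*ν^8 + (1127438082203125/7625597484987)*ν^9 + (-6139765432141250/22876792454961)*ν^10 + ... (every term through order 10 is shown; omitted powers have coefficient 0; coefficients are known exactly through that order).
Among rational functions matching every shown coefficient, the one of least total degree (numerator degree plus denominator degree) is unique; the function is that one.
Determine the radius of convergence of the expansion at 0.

No rational of total degree below 9 reproduces all 11 coefficients; solving the [0/9] Pade equations on them gives f(ν) = -35/(8*(ν - 9/5)**3*(ν**2 - 5*ν/3 - 3/2)**3), whose expansion matches every shown term.
Denominator factor (ν**2 - 5*ν/3 - 3/2)^3: discriminant 79/9, real irrational roots 5/6 + (1/6)*sqrt(79) and 5/6 - (1/6)*sqrt(79); poles of order 3, moduli 5/6 + (1/6)*sqrt(79) and -5/6 + (1/6)*sqrt(79).
Denominator factor (ν - 9/5)^3: pole of order 3 at 9/5, modulus 9/5.
The radius of convergence is the smallest modulus among the singular points: -5/6 + (1/6)*sqrt(79).

The radius of convergence is -5/6 + (1/6)*sqrt(79).


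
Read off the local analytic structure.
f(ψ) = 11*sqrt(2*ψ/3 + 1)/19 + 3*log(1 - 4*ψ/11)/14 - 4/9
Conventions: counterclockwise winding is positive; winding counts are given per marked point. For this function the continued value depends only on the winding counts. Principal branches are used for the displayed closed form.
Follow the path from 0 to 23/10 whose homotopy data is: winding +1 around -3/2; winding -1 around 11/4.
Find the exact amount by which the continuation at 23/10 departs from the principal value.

The rational part is single-valued and drops out of the difference; each branch term changes only by its own monodromy.
(11/19)*sqrt(1 - ψ/(-3/2)): winding +1 is odd, the square root flips sign, contributing -2*(11/19)*sqrt(1 - (23/10)/(-3/2)) = -2*(11/19)*sqrt(38/15) = -(22/285)*sqrt(570).
(3/14)*log(1 - ψ/(11/4)): each positive loop around 11/4 adds 2*pi*i to the log, so winding -1 contributes (3/14)*(-1)*2*pi*i = -(3/7)*pi*i.
Summing the contributions at ψ = 23/10 gives (-(22/285)*sqrt(570)) - ((3/7)*pi)*i.

Continued minus principal equals (-(22/285)*sqrt(570)) - ((3/7)*pi)*i.


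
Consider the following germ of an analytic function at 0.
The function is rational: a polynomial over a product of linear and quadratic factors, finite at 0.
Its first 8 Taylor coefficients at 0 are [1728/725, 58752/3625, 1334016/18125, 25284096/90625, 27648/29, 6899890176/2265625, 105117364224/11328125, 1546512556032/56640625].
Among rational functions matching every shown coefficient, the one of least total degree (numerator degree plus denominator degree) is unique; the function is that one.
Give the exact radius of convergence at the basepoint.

No rational of total degree below 3 reproduces all 8 coefficients; solving the [0/3] Pade equations on them gives f(h) = -6/(29*(h - 1/2)*(h - 5/12)**2), whose expansion matches every shown term.
Denominator factor (h - 5/12)^2: pole of order 2 at 5/12, modulus 5/12.
Denominator factor (h - 1/2): pole of order 1 at 1/2, modulus 1/2.
The radius of convergence is the smallest modulus among the singular points: 5/12.

The radius of convergence is 5/12.


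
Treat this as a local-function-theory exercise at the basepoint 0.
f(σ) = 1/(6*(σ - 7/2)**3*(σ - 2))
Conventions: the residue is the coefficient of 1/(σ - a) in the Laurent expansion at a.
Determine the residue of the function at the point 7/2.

At the order-3 pole 7/2 set g(σ) = (σ - (7/2))^3*f(σ) = 1/(6*(σ - 2)).
Order-3 pole: residue = g''(a)/2; g''(7/2) = 8/81, so the residue is 4/81.

The residue is 4/81.


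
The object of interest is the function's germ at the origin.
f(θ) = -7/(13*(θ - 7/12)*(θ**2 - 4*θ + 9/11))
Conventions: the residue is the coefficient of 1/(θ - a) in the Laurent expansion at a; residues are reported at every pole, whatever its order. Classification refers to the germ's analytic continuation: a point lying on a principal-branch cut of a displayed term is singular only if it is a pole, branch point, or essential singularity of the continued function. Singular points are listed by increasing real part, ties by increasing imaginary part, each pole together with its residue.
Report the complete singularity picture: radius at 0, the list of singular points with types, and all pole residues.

Denominator factor (θ**2 - 4*θ + 9/11): discriminant 140/11, real irrational roots 2 + (1/11)*sqrt(385) and 2 - (1/11)*sqrt(385); poles of order 1, moduli 2 + (1/11)*sqrt(385) and 2 - (1/11)*sqrt(385).
Denominator factor (θ - 7/12): pole of order 1 at 7/12, modulus 7/12.
The radius of convergence is the smallest modulus among the singular points: 2 - (1/11)*sqrt(385).
The factor θ**2 - 4*θ + 9/11 splits as (θ - a)(θ - a') with a = 2 - (1/11)*sqrt(385), a' = 2 + (1/11)*sqrt(385). At the order-1 pole a set g(θ) = (θ - a)*f(θ) = [-7/(13*(θ - 7/12))] / (θ - a').
Simple pole: residue = g(a) at a = 2 - (1/11)*sqrt(385), which is -5544/24193 - (1122/120965)*sqrt(385).
At the order-1 pole 7/12 set g(θ) = (θ - (7/12))*f(θ) = -7/(13*(θ**2 - 4*θ + 9/11)).
Simple pole: residue = g(a) at a = 7/12, which is 11088/24193.
The factor θ**2 - 4*θ + 9/11 splits as (θ - a)(θ - a') with a = 2 + (1/11)*sqrt(385), a' = 2 - (1/11)*sqrt(385). At the order-1 pole a set g(θ) = (θ - a)*f(θ) = [-7/(13*(θ - 7/12))] / (θ - a').
Simple pole: residue = g(a) at a = 2 + (1/11)*sqrt(385), which is -5544/24193 + (1122/120965)*sqrt(385).
List the singular points by increasing real part (a conjugate pair: the negative imaginary part first).

Radius of convergence at 0: 2 - (1/11)*sqrt(385).
At 2 - (1/11)*sqrt(385): a pole of order 1; residue -5544/24193 - (1122/120965)*sqrt(385).
At 7/12: a pole of order 1; residue 11088/24193.
At 2 + (1/11)*sqrt(385): a pole of order 1; residue -5544/24193 + (1122/120965)*sqrt(385).


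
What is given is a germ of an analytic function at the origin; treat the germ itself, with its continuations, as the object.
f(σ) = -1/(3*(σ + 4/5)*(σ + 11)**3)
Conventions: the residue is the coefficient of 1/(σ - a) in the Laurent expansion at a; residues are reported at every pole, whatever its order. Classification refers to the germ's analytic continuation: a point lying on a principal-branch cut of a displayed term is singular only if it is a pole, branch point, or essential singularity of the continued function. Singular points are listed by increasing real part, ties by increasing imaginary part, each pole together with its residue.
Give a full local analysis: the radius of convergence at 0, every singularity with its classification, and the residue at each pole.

Radius of convergence at 0: 4/5.
At -11: a pole of order 3; residue 125/397953.
At -4/5: a pole of order 1; residue -125/397953.

Denominator factor (σ + 4/5): pole of order 1 at -4/5, modulus 4/5.
Denominator factor (σ + 11)^3: pole of order 3 at -11, modulus 11.
The radius of convergence is the smallest modulus among the singular points: 4/5.
At the order-3 pole -11 set g(σ) = (σ - (-11))^3*f(σ) = -1/(3*(σ + 4/5)).
Order-3 pole: residue = g''(a)/2; g''(-11) = 250/397953, so the residue is 125/397953.
At the order-1 pole -4/5 set g(σ) = (σ - (-4/5))*f(σ) = -1/(3*(σ + 11)**3).
Simple pole: residue = g(a) at a = -4/5, which is -125/397953.
List the singular points by increasing real part (a conjugate pair: the negative imaginary part first).


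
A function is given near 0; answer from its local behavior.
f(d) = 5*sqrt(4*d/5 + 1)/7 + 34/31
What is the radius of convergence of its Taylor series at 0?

The radius of convergence is 5/4.

Branch term (5/7)*sqrt(1 - d/(-5/4)): its argument vanishes at d = -5/4, a square-root branch point, modulus 5/4.
The radius of convergence is the smallest modulus among the singular points: 5/4.


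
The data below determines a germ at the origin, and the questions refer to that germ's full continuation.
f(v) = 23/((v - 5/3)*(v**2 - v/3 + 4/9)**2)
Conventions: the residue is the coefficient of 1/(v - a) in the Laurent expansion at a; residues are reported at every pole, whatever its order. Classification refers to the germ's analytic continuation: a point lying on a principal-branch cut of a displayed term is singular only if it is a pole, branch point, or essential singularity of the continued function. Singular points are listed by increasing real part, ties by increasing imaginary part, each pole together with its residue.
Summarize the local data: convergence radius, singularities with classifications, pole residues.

Radius of convergence at 0: 2/3.
At (1/6) - ((1/6)*sqrt(15))*i: a pole of order 2; residue (-207/128) - ((13041/3200)*sqrt(15))*i.
At (1/6) + ((1/6)*sqrt(15))*i: a pole of order 2; residue (-207/128) + ((13041/3200)*sqrt(15))*i.
At 5/3: a pole of order 1; residue 207/64.


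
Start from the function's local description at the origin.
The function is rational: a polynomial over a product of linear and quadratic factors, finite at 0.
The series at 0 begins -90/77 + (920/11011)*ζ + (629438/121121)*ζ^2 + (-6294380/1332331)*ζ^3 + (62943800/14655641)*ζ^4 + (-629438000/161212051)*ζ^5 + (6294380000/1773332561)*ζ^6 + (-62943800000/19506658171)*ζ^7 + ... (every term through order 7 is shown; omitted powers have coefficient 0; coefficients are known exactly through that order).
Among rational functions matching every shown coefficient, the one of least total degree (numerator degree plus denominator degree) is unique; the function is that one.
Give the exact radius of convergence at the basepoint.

No rational of total degree below 3 reproduces all 8 coefficients; solving the [2/1] Pade equations on them gives f(ζ) = (29*ζ**2/5 - 14*ζ/13 - 9/7)/(ζ + 11/10), whose expansion matches every shown term.
Denominator factor (ζ + 11/10): pole of order 1 at -11/10, modulus 11/10.
The radius of convergence is the smallest modulus among the singular points: 11/10.

The radius of convergence is 11/10.


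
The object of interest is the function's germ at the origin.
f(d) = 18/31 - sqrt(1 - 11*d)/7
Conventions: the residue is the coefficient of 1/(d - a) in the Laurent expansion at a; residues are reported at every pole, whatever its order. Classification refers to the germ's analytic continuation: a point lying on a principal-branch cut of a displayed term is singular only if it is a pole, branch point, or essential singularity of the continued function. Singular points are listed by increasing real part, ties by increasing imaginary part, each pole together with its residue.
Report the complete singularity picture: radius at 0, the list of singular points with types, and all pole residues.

Branch term (-1/7)*sqrt(1 - d/(1/11)): its argument vanishes at d = 1/11, a square-root branch point, modulus 1/11.
The radius of convergence is the smallest modulus among the singular points: 1/11.

Radius of convergence at 0: 1/11.
At 1/11: an algebraic (square-root) branch point.


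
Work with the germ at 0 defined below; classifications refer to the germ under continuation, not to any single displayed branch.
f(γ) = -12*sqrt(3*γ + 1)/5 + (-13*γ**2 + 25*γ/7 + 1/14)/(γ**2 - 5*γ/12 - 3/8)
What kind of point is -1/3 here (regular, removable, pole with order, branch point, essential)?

The point is an algebraic (square-root) branch point.

The term (-12/5)*sqrt(1 - γ/(-1/3)) has argument 1 - -1/3/(-1/3) = 0 at -1/3: a square-root (algebraic, two-sheeted) branch point; the remaining terms are analytic or single-valued there.


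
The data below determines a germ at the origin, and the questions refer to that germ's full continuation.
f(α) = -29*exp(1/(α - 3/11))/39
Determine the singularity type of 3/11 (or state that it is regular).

The exponent 1/(α - (3/11)) has a pole at 3/11, so exp(1/(α - (3/11))) takes every nonzero value near it: an essential singularity (not a pole of any order).

The point is an essential singularity.


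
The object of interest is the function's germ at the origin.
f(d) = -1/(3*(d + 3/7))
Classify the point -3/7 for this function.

The point is a pole of order 1.

The denominator factor d + 3/7 vanishes at -3/7 and appears to the power 1; the numerator there equals -1/3, nonzero, and no other factor vanishes.
Hence a pole whose order is the multiplicity, 1.


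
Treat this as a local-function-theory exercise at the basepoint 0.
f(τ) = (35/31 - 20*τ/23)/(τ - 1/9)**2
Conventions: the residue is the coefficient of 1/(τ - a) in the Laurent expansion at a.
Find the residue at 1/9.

The residue is -20/23.

At the order-2 pole 1/9 set g(τ) = (τ - (1/9))^2*f(τ) = 35/31 - 20*τ/23.
Order-2 pole: residue = g'(a); g'(1/9) = -20/23, so the residue is -20/23.


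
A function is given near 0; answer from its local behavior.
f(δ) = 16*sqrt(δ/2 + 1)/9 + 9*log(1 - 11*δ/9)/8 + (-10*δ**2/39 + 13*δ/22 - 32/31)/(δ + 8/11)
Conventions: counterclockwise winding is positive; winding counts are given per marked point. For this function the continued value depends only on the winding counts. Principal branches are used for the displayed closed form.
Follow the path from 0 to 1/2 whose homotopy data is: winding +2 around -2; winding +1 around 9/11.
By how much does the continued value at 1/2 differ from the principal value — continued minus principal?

The rational part is single-valued and drops out of the difference; each branch term changes only by its own monodromy.
(16/9)*sqrt(1 - δ/(-2)): winding +2 is even, the square root returns to the same sheet, contribution 0.
(9/8)*log(1 - δ/(9/11)): each positive loop around 9/11 adds 2*pi*i to the log, so winding +1 contributes (9/8)*(1)*2*pi*i = (9/4)*pi*i.
Summing the contributions at δ = 1/2 gives (9/4)*pi*i.

Continued minus principal equals (9/4)*pi*i.


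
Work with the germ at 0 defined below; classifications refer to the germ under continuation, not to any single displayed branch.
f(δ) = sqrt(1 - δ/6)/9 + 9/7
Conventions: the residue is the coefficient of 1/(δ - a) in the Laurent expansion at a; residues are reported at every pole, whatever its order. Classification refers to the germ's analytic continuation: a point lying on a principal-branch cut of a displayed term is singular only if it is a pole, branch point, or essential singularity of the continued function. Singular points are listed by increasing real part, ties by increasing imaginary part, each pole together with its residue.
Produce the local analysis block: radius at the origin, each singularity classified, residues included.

Branch term (1/9)*sqrt(1 - δ/(6)): its argument vanishes at δ = 6, a square-root branch point, modulus 6.
The radius of convergence is the smallest modulus among the singular points: 6.

Radius of convergence at 0: 6.
At 6: an algebraic (square-root) branch point.


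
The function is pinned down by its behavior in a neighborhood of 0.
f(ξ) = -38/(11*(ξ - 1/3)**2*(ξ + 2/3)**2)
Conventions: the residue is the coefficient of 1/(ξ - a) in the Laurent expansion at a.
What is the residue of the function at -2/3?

The residue is -76/11.

At the order-2 pole -2/3 set g(ξ) = (ξ - (-2/3))^2*f(ξ) = -38/(11*(ξ - 1/3)**2).
Order-2 pole: residue = g'(a); g'(-2/3) = -76/11, so the residue is -76/11.


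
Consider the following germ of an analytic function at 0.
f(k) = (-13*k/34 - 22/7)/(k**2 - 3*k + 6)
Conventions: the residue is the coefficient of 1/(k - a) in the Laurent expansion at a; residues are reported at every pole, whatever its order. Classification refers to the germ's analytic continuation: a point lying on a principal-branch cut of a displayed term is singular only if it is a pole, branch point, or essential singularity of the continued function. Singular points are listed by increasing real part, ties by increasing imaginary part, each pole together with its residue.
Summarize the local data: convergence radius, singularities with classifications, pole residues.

Denominator factor (k**2 - 3*k + 6): discriminant -15, complex-conjugate roots (3/2) + ((1/2)*sqrt(15))*i and (3/2) - ((1/2)*sqrt(15))*i; poles of order 1, moduli sqrt(6) and sqrt(6).
The radius of convergence is the smallest modulus among the singular points: sqrt(6).
The factor k**2 - 3*k + 6 splits as (k - a)(k - a') with a = (3/2) - ((1/2)*sqrt(15))*i, a' = (3/2) + ((1/2)*sqrt(15))*i. At the order-1 pole a set g(k) = (k - a)*f(k) = [-13*k/34 - 22/7] / (k - a').
Simple pole: residue = g(a) at a = (3/2) - ((1/2)*sqrt(15))*i, which is (-13/68) - ((1769/7140)*sqrt(15))*i.
The factor k**2 - 3*k + 6 splits as (k - a)(k - a') with a = (3/2) + ((1/2)*sqrt(15))*i, a' = (3/2) - ((1/2)*sqrt(15))*i. At the order-1 pole a set g(k) = (k - a)*f(k) = [-13*k/34 - 22/7] / (k - a').
Simple pole: residue = g(a) at a = (3/2) + ((1/2)*sqrt(15))*i, which is (-13/68) + ((1769/7140)*sqrt(15))*i.
List the singular points by increasing real part (a conjugate pair: the negative imaginary part first).

Radius of convergence at 0: sqrt(6).
At (3/2) - ((1/2)*sqrt(15))*i: a pole of order 1; residue (-13/68) - ((1769/7140)*sqrt(15))*i.
At (3/2) + ((1/2)*sqrt(15))*i: a pole of order 1; residue (-13/68) + ((1769/7140)*sqrt(15))*i.


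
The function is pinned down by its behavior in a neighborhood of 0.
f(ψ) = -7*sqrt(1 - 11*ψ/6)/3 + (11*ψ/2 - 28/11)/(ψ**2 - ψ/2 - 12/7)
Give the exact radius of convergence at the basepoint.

Denominator factor (ψ**2 - ψ/2 - 12/7): discriminant 199/28, real irrational roots 1/4 + (1/28)*sqrt(1393) and 1/4 - (1/28)*sqrt(1393); poles of order 1, moduli 1/4 + (1/28)*sqrt(1393) and -1/4 + (1/28)*sqrt(1393).
Branch term (-7/3)*sqrt(1 - ψ/(6/11)): its argument vanishes at ψ = 6/11, a square-root branch point, modulus 6/11.
The radius of convergence is the smallest modulus among the singular points: 6/11.

The radius of convergence is 6/11.
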